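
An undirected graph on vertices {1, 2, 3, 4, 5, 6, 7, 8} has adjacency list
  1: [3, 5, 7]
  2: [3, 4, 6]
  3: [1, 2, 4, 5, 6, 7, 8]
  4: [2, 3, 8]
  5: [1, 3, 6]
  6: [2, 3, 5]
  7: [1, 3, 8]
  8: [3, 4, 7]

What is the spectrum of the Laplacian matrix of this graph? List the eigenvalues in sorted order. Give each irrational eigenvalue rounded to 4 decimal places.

With the vertex order [1, 2, 3, 4, 5, 6, 7, 8], the degrees are [3, 3, 7, 3, 3, 3, 3, 3], giving D = diag(3, 3, 7, 3, 3, 3, 3, 3) and L = D - A. Since every row of L sums to 0, the all-ones vector is in the kernel and 0 is an eigenvalue. The single zero eigenvalue shows the graph is connected. The largest eigenvalue, 8, is at most the vertex count 8.

[0, 1.7530, 1.7530, 3.4450, 3.4450, 4.8019, 4.8019, 8]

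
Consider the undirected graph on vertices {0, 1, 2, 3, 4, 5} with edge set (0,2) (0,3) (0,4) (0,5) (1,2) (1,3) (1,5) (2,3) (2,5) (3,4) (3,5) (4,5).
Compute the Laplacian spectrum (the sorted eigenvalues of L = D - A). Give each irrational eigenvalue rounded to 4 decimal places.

With the vertex order [0, 1, 2, 3, 4, 5], the degrees are [4, 3, 4, 5, 3, 5], giving D = diag(4, 3, 4, 5, 3, 5) and L = D - A. Since every row of L sums to 0, the all-ones vector is in the kernel and 0 is an eigenvalue. The single zero eigenvalue shows the graph is connected. There is one zero in the spectrum, matching the 1 component. The largest eigenvalue, 6, is at most the vertex count 6.

[0, 2.5858, 4, 5.4142, 6, 6]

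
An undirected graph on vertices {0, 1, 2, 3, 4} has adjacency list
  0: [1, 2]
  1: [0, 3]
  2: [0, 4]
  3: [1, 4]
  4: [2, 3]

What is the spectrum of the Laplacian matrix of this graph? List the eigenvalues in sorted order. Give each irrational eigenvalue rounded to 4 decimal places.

Each diagonal entry of L is the vertex degree and each off-diagonal entry is -1 where an edge is present, 0 otherwise; in the order [0, 1, 2, 3, 4] the diagonal is [2, 2, 2, 2, 2]. Diagonalising L (or applying a numerical eigensolver to the 5x5 matrix) gives the spectrum above. The eigenvalues sum to 10, which equals trace(L) = 2|E|. By the matrix-tree theorem the graph has (1/5) * product of the nonzero eigenvalues = 5 spanning trees.

[0, 1.3820, 1.3820, 3.6180, 3.6180]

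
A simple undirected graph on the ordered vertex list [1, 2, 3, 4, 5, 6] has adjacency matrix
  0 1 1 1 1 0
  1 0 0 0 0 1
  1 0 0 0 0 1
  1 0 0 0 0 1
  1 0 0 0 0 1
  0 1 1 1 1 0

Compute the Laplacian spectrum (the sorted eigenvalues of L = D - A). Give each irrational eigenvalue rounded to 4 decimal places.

[0, 2, 2, 2, 4, 6]

Each diagonal entry of L is the vertex degree and each off-diagonal entry is -1 where an edge is present, 0 otherwise; in the order [1, 2, 3, 4, 5, 6] the diagonal is [4, 2, 2, 2, 2, 4]. Diagonalising L (or applying a numerical eigensolver to the 6x6 matrix) gives the spectrum above.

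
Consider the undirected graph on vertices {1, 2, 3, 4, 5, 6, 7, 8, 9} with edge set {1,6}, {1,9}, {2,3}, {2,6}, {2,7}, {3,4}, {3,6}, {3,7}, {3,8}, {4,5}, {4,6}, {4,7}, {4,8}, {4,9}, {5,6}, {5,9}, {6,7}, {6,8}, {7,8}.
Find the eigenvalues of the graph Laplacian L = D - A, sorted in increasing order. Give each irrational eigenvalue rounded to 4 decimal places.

[0, 1.3394, 2.3369, 3.3156, 4.0605, 5.6911, 6, 7.1305, 8.1259]

Reading degrees in the order [1, 2, 3, 4, 5, 6, 7, 8, 9] gives [2, 3, 5, 6, 3, 7, 5, 4, 3]; set D = diag(2, 3, 5, 6, 3, 7, 5, 4, 3) and form L = D - A. Diagonalising L (or applying a numerical eigensolver to the 9x9 matrix) gives the spectrum above. The eigenvalues sum to 38, which equals trace(L) = 2|E|.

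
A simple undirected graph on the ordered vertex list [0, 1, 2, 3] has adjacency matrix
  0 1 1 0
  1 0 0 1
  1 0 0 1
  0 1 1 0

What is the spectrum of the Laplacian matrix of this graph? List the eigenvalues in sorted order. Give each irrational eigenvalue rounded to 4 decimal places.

[0, 2, 2, 4]

Reading degrees in the order [0, 1, 2, 3] gives [2, 2, 2, 2]; set D = diag(2, 2, 2, 2) and form L = D - A. Since every row of L sums to 0, the all-ones vector is in the kernel and 0 is an eigenvalue. The eigenvalues sum to 8, which equals trace(L) = 2|E|.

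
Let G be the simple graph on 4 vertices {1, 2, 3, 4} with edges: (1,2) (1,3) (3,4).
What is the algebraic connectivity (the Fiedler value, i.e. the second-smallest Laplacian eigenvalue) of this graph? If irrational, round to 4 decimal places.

Each diagonal entry of L is the vertex degree and each off-diagonal entry is -1 where an edge is present, 0 otherwise; in the order [1, 2, 3, 4] the diagonal is [2, 1, 2, 1]. The sorted Laplacian eigenvalues are [0, 0.5858, 2, 3.4142]; the algebraic connectivity is the second entry, 0.5858. The eigenvalues sum to 6, which equals trace(L) = 2|E|.

0.5858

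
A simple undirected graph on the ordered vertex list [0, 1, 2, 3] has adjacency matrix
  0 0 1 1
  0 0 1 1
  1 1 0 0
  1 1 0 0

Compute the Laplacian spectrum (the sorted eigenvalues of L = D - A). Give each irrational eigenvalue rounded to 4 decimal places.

[0, 2, 2, 4]

Reading degrees in the order [0, 1, 2, 3] gives [2, 2, 2, 2]; set D = diag(2, 2, 2, 2) and form L = D - A. Diagonalising L (or applying a numerical eigensolver to the 4x4 matrix) gives the spectrum above. The single zero eigenvalue shows the graph is connected. The largest eigenvalue, 4, is at most the vertex count 4. The eigenvalues sum to 8, which equals trace(L) = 2|E|.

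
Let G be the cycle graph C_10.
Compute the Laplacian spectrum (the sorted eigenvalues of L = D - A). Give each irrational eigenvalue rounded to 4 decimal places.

The graph has 10 vertices and degree multiset [2, 2, 2, 2, 2, 2, 2, 2, 2, 2]; D is the diagonal matrix of degrees and L = D - A. Since every row of L sums to 0, the all-ones vector is in the kernel and 0 is an eigenvalue.

[0, 0.3820, 0.3820, 1.3820, 1.3820, 2.6180, 2.6180, 3.6180, 3.6180, 4]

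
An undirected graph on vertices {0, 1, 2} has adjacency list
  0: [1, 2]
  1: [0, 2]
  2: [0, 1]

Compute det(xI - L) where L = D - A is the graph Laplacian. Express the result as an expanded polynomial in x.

With the vertex order [0, 1, 2], the degrees are [2, 2, 2], giving D = diag(2, 2, 2) and L = D - A. Computing det(xI - L) by cofactor expansion (or equivalently via sum-over-permutations) gives x^3 - 6x^2 + 9x. The constant term is 0 because L is singular (the all-ones vector lies in its kernel). There is one zero in the spectrum, matching the 1 component.

x^3 - 6x^2 + 9x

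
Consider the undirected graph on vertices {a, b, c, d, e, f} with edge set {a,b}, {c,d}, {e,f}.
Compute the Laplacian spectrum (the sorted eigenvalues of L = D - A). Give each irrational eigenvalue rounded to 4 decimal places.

With the vertex order [a, b, c, d, e, f], the degrees are [1, 1, 1, 1, 1, 1], giving D = diag(1, 1, 1, 1, 1, 1) and L = D - A. Diagonalising L (or applying a numerical eigensolver to the 6x6 matrix) gives the spectrum above. The 3 zero eigenvalues correspond to the 3 connected components. The eigenvalues sum to 6, which equals trace(L) = 2|E|.

[0, 0, 0, 2, 2, 2]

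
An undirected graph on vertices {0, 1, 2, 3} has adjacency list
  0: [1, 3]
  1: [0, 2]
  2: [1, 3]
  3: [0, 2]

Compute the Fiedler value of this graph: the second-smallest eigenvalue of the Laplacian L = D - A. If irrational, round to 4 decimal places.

2

With the vertex order [0, 1, 2, 3], the degrees are [2, 2, 2, 2], giving D = diag(2, 2, 2, 2) and L = D - A. Computing the eigenvalues of L and sorting gives [0, 2, 2, 4]. The Fiedler value lambda_2 = 2 is strictly positive, so the graph is connected. By the matrix-tree theorem the graph has (1/4) * product of the nonzero eigenvalues = 4 spanning trees.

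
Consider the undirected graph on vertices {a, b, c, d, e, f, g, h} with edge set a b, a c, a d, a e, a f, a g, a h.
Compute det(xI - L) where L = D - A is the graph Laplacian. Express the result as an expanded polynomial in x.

x^8 - 14x^7 + 63x^6 - 140x^5 + 175x^4 - 126x^3 + 49x^2 - 8x

Reading degrees in the order [a, b, c, d, e, f, g, h] gives [7, 1, 1, 1, 1, 1, 1, 1]; set D = diag(7, 1, 1, 1, 1, 1, 1, 1) and form L = D - A. The eigenvalues of L are [0, 1, 1, 1, 1, 1, 1, 8]; the characteristic polynomial is the product of (x - lambda_i), which multiplies out to x^8 - 14x^7 + 63x^6 - 140x^5 + 175x^4 - 126x^3 + 49x^2 - 8x. The coefficient of x^7 equals -trace(L) = -14, matching the sum of degrees. The largest eigenvalue, 8, is at most the vertex count 8.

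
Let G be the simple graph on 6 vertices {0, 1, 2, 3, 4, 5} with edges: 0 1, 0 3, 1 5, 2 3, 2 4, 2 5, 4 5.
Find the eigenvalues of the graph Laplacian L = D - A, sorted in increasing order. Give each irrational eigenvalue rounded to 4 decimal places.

Reading degrees in the order [0, 1, 2, 3, 4, 5] gives [2, 2, 3, 2, 2, 3]; set D = diag(2, 2, 3, 2, 2, 3) and form L = D - A. Diagonalising L (or applying a numerical eigensolver to the 6x6 matrix) gives the spectrum above. The single zero eigenvalue shows the graph is connected. The largest eigenvalue, 4.4142, is at most the vertex count 6. The eigenvalues sum to 14, which equals trace(L) = 2|E|.

[0, 1, 1.5858, 3, 4, 4.4142]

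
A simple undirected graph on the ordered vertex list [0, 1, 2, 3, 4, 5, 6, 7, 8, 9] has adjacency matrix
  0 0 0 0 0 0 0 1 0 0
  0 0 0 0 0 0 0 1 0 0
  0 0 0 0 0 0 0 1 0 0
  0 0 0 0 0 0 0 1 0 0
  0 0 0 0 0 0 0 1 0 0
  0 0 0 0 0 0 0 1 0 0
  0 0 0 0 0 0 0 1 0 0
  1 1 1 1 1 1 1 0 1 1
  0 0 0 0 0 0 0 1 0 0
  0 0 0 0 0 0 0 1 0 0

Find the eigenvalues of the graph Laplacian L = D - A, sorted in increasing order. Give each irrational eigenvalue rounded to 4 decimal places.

Reading degrees in the order [0, 1, 2, 3, 4, 5, 6, 7, 8, 9] gives [1, 1, 1, 1, 1, 1, 1, 9, 1, 1]; set D = diag(1, 1, 1, 1, 1, 1, 1, 9, 1, 1) and form L = D - A. L is symmetric positive semidefinite, so every eigenvalue is real and nonnegative. The single zero eigenvalue shows the graph is connected. The eigenvalues sum to 18, which equals trace(L) = 2|E|. The largest eigenvalue, 10, is at most the vertex count 10.

[0, 1, 1, 1, 1, 1, 1, 1, 1, 10]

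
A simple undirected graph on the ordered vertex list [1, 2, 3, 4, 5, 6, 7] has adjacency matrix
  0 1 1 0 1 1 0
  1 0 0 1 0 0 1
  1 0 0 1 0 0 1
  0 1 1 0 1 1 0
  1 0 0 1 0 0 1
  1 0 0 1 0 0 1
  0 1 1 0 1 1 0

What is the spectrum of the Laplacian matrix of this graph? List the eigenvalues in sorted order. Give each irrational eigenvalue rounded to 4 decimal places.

[0, 3, 3, 3, 4, 4, 7]

Reading degrees in the order [1, 2, 3, 4, 5, 6, 7] gives [4, 3, 3, 4, 3, 3, 4]; set D = diag(4, 3, 3, 4, 3, 3, 4) and form L = D - A. Since every row of L sums to 0, the all-ones vector is in the kernel and 0 is an eigenvalue. There is one zero in the spectrum, matching the 1 component. The eigenvalues sum to 24, which equals trace(L) = 2|E|.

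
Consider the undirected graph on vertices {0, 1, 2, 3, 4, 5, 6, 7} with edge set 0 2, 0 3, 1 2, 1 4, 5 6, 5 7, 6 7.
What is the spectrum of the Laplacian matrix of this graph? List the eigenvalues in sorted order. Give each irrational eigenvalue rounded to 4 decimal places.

[0, 0, 0.3820, 1.3820, 2.6180, 3, 3, 3.6180]

Reading degrees in the order [0, 1, 2, 3, 4, 5, 6, 7] gives [2, 2, 2, 1, 1, 2, 2, 2]; set D = diag(2, 2, 2, 1, 1, 2, 2, 2) and form L = D - A. Since every row of L sums to 0, the all-ones vector is in the kernel and 0 is an eigenvalue. The 2 zero eigenvalues correspond to the 2 connected components. There are 2 zeros in the spectrum, matching the 2 components. The largest eigenvalue, 3.6180, is at most the vertex count 8.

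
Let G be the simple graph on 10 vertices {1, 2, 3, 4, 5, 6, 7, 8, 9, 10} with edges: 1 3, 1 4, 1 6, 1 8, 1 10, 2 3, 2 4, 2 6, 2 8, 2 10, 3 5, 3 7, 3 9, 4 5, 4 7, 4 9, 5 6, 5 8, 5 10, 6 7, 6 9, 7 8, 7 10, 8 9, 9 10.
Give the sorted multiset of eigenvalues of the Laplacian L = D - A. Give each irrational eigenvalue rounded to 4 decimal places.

[0, 5, 5, 5, 5, 5, 5, 5, 5, 10]

Each diagonal entry of L is the vertex degree and each off-diagonal entry is -1 where an edge is present, 0 otherwise; in the order [1, 2, 3, 4, 5, 6, 7, 8, 9, 10] the diagonal is [5, 5, 5, 5, 5, 5, 5, 5, 5, 5]. L is symmetric positive semidefinite, so every eigenvalue is real and nonnegative. The single zero eigenvalue shows the graph is connected. There is one zero in the spectrum, matching the 1 component.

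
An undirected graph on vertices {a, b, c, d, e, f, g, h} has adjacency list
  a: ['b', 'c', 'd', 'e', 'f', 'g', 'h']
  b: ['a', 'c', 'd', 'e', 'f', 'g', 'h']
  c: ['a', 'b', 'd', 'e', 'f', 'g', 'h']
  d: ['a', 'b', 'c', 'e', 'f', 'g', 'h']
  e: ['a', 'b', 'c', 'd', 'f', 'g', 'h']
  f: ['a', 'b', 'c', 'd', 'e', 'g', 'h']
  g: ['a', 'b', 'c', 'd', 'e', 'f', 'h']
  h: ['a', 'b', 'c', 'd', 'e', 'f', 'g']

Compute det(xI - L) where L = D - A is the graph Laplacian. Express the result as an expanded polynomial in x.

x^8 - 56x^7 + 1344x^6 - 17920x^5 + 143360x^4 - 688128x^3 + 1835008x^2 - 2097152x

Each diagonal entry of L is the vertex degree and each off-diagonal entry is -1 where an edge is present, 0 otherwise; in the order [a, b, c, d, e, f, g, h] the diagonal is [7, 7, 7, 7, 7, 7, 7, 7]. The eigenvalues of L are [0, 8, 8, 8, 8, 8, 8, 8]; the characteristic polynomial is the product of (x - lambda_i), which multiplies out to x^8 - 56x^7 + 1344x^6 - 17920x^5 + 143360x^4 - 688128x^3 + 1835008x^2 - 2097152x. The constant term is 0 because L is singular (the all-ones vector lies in its kernel). By the matrix-tree theorem the graph has (1/8) * product of the nonzero eigenvalues = 262144 spanning trees. There is one zero in the spectrum, matching the 1 component.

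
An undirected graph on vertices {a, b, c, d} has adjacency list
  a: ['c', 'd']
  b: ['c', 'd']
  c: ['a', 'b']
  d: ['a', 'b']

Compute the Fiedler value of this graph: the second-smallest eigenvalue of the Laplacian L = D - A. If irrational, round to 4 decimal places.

2

Each diagonal entry of L is the vertex degree and each off-diagonal entry is -1 where an edge is present, 0 otherwise; in the order [a, b, c, d] the diagonal is [2, 2, 2, 2]. Computing the eigenvalues of L and sorting gives [0, 2, 2, 4]. The Fiedler value lambda_2 = 2 is strictly positive, so the graph is connected.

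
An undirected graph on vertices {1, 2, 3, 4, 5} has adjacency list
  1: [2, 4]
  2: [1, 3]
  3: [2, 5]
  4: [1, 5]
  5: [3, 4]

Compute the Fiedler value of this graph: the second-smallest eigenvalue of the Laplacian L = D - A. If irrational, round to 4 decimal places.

1.3820

With the vertex order [1, 2, 3, 4, 5], the degrees are [2, 2, 2, 2, 2], giving D = diag(2, 2, 2, 2, 2) and L = D - A. The sorted Laplacian eigenvalues are [0, 1.3820, 1.3820, 3.6180, 3.6180]; the algebraic connectivity is the second entry, 1.3820. There is one zero in the spectrum, matching the 1 component.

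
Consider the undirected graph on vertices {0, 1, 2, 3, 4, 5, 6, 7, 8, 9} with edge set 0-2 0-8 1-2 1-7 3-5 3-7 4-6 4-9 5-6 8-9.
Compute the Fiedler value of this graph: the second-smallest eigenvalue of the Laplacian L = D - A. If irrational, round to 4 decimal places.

0.3820

Each diagonal entry of L is the vertex degree and each off-diagonal entry is -1 where an edge is present, 0 otherwise; in the order [0, 1, 2, 3, 4, 5, 6, 7, 8, 9] the diagonal is [2, 2, 2, 2, 2, 2, 2, 2, 2, 2]. Computing the eigenvalues of L and sorting gives [0, 0.3820, 0.3820, 1.3820, 1.3820, 2.6180, 2.6180, 3.6180, 3.6180, 4]. The Fiedler value lambda_2 = 0.3820 is strictly positive, so the graph is connected. The largest eigenvalue, 4, is at most the vertex count 10.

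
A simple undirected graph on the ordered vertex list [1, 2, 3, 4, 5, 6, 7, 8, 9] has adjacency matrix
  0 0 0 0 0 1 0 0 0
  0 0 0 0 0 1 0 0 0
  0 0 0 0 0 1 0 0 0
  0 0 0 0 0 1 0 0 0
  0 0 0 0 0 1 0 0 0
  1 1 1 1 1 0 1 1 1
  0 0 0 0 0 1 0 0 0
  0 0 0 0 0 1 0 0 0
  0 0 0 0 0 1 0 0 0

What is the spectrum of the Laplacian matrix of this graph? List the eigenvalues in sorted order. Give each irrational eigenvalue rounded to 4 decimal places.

[0, 1, 1, 1, 1, 1, 1, 1, 9]

Reading degrees in the order [1, 2, 3, 4, 5, 6, 7, 8, 9] gives [1, 1, 1, 1, 1, 8, 1, 1, 1]; set D = diag(1, 1, 1, 1, 1, 8, 1, 1, 1) and form L = D - A. Since every row of L sums to 0, the all-ones vector is in the kernel and 0 is an eigenvalue. The single zero eigenvalue shows the graph is connected. By the matrix-tree theorem the graph has (1/9) * product of the nonzero eigenvalues = 1 spanning tree.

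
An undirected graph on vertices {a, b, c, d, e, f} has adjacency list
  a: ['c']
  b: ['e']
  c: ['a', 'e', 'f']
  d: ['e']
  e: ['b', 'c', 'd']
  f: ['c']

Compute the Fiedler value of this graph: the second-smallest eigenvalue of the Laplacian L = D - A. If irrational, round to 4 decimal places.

0.4384

With the vertex order [a, b, c, d, e, f], the degrees are [1, 1, 3, 1, 3, 1], giving D = diag(1, 1, 3, 1, 3, 1) and L = D - A. Computing the eigenvalues of L and sorting gives [0, 0.4384, 1, 1, 3, 4.5616]. The Fiedler value lambda_2 = 0.4384 is strictly positive, so the graph is connected. By the matrix-tree theorem the graph has (1/6) * product of the nonzero eigenvalues = 1 spanning tree. The largest eigenvalue, 4.5616, is at most the vertex count 6.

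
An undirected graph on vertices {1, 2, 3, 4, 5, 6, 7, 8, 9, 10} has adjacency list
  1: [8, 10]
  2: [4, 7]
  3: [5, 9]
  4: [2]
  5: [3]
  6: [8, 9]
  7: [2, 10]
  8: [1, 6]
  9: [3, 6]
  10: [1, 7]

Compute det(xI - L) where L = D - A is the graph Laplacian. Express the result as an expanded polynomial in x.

With the vertex order [1, 2, 3, 4, 5, 6, 7, 8, 9, 10], the degrees are [2, 2, 2, 1, 1, 2, 2, 2, 2, 2], giving D = diag(2, 2, 2, 1, 1, 2, 2, 2, 2, 2) and L = D - A. L has integer entries, so p(x) = det(xI - L) has integer coefficients. Expanding the determinant yields x^10 - 18x^9 + 136x^8 - 560x^7 + 1365x^6 - 2002x^5 + 1716x^4 - 792x^3 + 165x^2 - 10x. Since p(0) = det(-L) = 0, x divides p(x). There is one zero in the spectrum, matching the 1 component.

x^10 - 18x^9 + 136x^8 - 560x^7 + 1365x^6 - 2002x^5 + 1716x^4 - 792x^3 + 165x^2 - 10x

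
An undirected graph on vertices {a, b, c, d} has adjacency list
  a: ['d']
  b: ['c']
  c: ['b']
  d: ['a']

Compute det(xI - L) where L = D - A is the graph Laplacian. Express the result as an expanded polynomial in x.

x^4 - 4x^3 + 4x^2

With the vertex order [a, b, c, d], the degrees are [1, 1, 1, 1], giving D = diag(1, 1, 1, 1) and L = D - A. Computing det(xI - L) by cofactor expansion (or equivalently via sum-over-permutations) gives x^4 - 4x^3 + 4x^2. The coefficient of x^3 equals -trace(L) = -4, matching the sum of degrees. The largest eigenvalue, 2, is at most the vertex count 4. There are 2 zeros in the spectrum, matching the 2 components.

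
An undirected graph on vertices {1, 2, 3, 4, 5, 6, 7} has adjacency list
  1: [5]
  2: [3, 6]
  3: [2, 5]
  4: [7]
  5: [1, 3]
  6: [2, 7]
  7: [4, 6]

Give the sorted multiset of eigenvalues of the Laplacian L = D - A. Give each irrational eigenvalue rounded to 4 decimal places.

[0, 0.1981, 0.7530, 1.5550, 2.4450, 3.2470, 3.8019]

With the vertex order [1, 2, 3, 4, 5, 6, 7], the degrees are [1, 2, 2, 1, 2, 2, 2], giving D = diag(1, 2, 2, 1, 2, 2, 2) and L = D - A. Diagonalising L (or applying a numerical eigensolver to the 7x7 matrix) gives the spectrum above. The single zero eigenvalue shows the graph is connected. There is one zero in the spectrum, matching the 1 component.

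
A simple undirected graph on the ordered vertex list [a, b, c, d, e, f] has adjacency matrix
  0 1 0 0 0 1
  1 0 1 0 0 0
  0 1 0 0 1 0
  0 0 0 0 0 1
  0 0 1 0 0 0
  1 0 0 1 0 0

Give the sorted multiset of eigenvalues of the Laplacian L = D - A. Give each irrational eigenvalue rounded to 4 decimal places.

[0, 0.2679, 1, 2, 3, 3.7321]

Reading degrees in the order [a, b, c, d, e, f] gives [2, 2, 2, 1, 1, 2]; set D = diag(2, 2, 2, 1, 1, 2) and form L = D - A. L is symmetric positive semidefinite, so every eigenvalue is real and nonnegative. The single zero eigenvalue shows the graph is connected.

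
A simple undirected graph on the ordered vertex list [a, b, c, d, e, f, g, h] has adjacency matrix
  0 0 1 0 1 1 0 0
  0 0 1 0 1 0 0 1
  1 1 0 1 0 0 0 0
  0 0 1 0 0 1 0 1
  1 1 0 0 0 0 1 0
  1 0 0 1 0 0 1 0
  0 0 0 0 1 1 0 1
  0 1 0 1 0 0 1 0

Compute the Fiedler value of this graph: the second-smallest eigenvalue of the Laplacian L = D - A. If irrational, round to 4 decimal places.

With the vertex order [a, b, c, d, e, f, g, h], the degrees are [3, 3, 3, 3, 3, 3, 3, 3], giving D = diag(3, 3, 3, 3, 3, 3, 3, 3) and L = D - A. Computing the eigenvalues of L and sorting gives [0, 2, 2, 2, 4, 4, 4, 6]. The Fiedler value lambda_2 = 2 is strictly positive, so the graph is connected. There is one zero in the spectrum, matching the 1 component.

2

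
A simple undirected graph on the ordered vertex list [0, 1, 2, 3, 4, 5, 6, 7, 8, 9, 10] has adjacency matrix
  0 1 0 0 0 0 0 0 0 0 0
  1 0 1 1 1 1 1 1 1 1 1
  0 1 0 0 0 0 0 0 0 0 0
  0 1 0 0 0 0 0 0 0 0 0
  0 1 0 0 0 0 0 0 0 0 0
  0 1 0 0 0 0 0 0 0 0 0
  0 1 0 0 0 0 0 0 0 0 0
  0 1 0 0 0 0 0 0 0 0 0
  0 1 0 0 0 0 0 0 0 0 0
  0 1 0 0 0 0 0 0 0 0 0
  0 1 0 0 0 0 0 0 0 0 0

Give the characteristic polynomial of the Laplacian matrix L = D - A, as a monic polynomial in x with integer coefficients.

Reading degrees in the order [0, 1, 2, 3, 4, 5, 6, 7, 8, 9, 10] gives [1, 10, 1, 1, 1, 1, 1, 1, 1, 1, 1]; set D = diag(1, 10, 1, 1, 1, 1, 1, 1, 1, 1, 1) and form L = D - A. The eigenvalues of L are [0, 1, 1, 1, 1, 1, 1, 1, 1, 1, 11]; the characteristic polynomial is the product of (x - lambda_i), which multiplies out to x^11 - 20x^10 + 135x^9 - 480x^8 + 1050x^7 - 1512x^6 + 1470x^5 - 960x^4 + 405x^3 - 100x^2 + 11x. Since p(0) = det(-L) = 0, x divides p(x). The largest eigenvalue, 11, is at most the vertex count 11. The eigenvalues sum to 20, which equals trace(L) = 2|E|.

x^11 - 20x^10 + 135x^9 - 480x^8 + 1050x^7 - 1512x^6 + 1470x^5 - 960x^4 + 405x^3 - 100x^2 + 11x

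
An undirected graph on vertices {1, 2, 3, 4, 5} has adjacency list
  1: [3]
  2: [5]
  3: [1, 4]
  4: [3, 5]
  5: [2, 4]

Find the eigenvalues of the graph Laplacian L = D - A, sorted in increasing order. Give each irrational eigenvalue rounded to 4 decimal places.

Reading degrees in the order [1, 2, 3, 4, 5] gives [1, 1, 2, 2, 2]; set D = diag(1, 1, 2, 2, 2) and form L = D - A. L is symmetric positive semidefinite, so every eigenvalue is real and nonnegative. The single zero eigenvalue shows the graph is connected. By the matrix-tree theorem the graph has (1/5) * product of the nonzero eigenvalues = 1 spanning tree.

[0, 0.3820, 1.3820, 2.6180, 3.6180]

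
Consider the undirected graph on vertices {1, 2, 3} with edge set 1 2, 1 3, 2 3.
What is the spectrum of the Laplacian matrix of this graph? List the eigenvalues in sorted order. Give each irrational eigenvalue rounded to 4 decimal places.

Reading degrees in the order [1, 2, 3] gives [2, 2, 2]; set D = diag(2, 2, 2) and form L = D - A. Since every row of L sums to 0, the all-ones vector is in the kernel and 0 is an eigenvalue. By the matrix-tree theorem the graph has (1/3) * product of the nonzero eigenvalues = 3 spanning trees.

[0, 3, 3]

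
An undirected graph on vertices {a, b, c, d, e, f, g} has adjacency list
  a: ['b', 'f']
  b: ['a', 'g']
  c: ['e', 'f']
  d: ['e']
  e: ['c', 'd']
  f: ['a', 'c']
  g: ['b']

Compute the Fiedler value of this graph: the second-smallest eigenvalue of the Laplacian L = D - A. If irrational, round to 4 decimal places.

Reading degrees in the order [a, b, c, d, e, f, g] gives [2, 2, 2, 1, 2, 2, 1]; set D = diag(2, 2, 2, 1, 2, 2, 1) and form L = D - A. Computing the eigenvalues of L and sorting gives [0, 0.1981, 0.7530, 1.5550, 2.4450, 3.2470, 3.8019]. The Fiedler value lambda_2 = 0.1981 is strictly positive, so the graph is connected. By the matrix-tree theorem the graph has (1/7) * product of the nonzero eigenvalues = 1 spanning tree.

0.1981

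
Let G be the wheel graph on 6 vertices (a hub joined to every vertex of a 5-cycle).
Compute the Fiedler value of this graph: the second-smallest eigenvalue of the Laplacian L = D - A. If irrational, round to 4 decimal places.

The graph has 6 vertices and degree multiset [5, 3, 3, 3, 3, 3]; D is the diagonal matrix of degrees and L = D - A. The sorted Laplacian eigenvalues are [0, 2.3820, 2.3820, 4.6180, 4.6180, 6]; the algebraic connectivity is the second entry, 2.3820. There is one zero in the spectrum, matching the 1 component.

2.3820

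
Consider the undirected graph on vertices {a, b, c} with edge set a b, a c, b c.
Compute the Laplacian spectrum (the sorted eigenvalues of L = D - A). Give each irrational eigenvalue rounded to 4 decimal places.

[0, 3, 3]

With the vertex order [a, b, c], the degrees are [2, 2, 2], giving D = diag(2, 2, 2) and L = D - A. Since every row of L sums to 0, the all-ones vector is in the kernel and 0 is an eigenvalue. There is one zero in the spectrum, matching the 1 component.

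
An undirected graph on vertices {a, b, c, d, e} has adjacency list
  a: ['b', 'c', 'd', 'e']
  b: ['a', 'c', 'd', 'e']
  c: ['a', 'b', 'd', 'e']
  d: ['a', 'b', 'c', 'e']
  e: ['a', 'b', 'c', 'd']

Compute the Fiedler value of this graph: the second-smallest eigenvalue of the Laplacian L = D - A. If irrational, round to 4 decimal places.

Reading degrees in the order [a, b, c, d, e] gives [4, 4, 4, 4, 4]; set D = diag(4, 4, 4, 4, 4) and form L = D - A. The smallest Laplacian eigenvalue is always 0. The next one, lambda_2 = 5, measures how hard the graph is to disconnect: larger values mean better connectivity. The eigenvalues sum to 20, which equals trace(L) = 2|E|.

5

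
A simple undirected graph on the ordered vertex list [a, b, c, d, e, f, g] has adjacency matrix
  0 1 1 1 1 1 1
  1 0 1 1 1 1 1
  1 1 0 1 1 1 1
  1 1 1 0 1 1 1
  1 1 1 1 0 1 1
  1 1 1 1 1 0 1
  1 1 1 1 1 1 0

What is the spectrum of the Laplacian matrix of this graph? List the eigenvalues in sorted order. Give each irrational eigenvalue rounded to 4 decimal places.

[0, 7, 7, 7, 7, 7, 7]

Reading degrees in the order [a, b, c, d, e, f, g] gives [6, 6, 6, 6, 6, 6, 6]; set D = diag(6, 6, 6, 6, 6, 6, 6) and form L = D - A. Since every row of L sums to 0, the all-ones vector is in the kernel and 0 is an eigenvalue. The single zero eigenvalue shows the graph is connected.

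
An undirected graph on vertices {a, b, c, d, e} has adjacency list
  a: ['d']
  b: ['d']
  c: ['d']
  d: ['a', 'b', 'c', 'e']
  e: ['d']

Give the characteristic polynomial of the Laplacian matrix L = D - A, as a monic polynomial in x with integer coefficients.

Each diagonal entry of L is the vertex degree and each off-diagonal entry is -1 where an edge is present, 0 otherwise; in the order [a, b, c, d, e] the diagonal is [1, 1, 1, 4, 1]. Computing det(xI - L) by cofactor expansion (or equivalently via sum-over-permutations) gives x^5 - 8x^4 + 18x^3 - 16x^2 + 5x. Since p(0) = det(-L) = 0, x divides p(x). There is one zero in the spectrum, matching the 1 component. The eigenvalues sum to 8, which equals trace(L) = 2|E|.

x^5 - 8x^4 + 18x^3 - 16x^2 + 5x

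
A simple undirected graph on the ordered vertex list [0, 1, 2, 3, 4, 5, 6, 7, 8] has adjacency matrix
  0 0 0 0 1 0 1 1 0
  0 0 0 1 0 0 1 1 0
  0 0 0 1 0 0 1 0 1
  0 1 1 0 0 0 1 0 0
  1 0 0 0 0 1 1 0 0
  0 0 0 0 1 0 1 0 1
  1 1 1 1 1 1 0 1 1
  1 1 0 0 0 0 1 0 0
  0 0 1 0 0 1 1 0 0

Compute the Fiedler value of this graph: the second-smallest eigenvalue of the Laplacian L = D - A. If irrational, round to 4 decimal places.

1.5858

Each diagonal entry of L is the vertex degree and each off-diagonal entry is -1 where an edge is present, 0 otherwise; in the order [0, 1, 2, 3, 4, 5, 6, 7, 8] the diagonal is [3, 3, 3, 3, 3, 3, 8, 3, 3]. The sorted Laplacian eigenvalues are [0, 1.5858, 1.5858, 3, 3, 4.4142, 4.4142, 5, 9]; the algebraic connectivity is the second entry, 1.5858. By the matrix-tree theorem the graph has (1/9) * product of the nonzero eigenvalues = 2205 spanning trees. There is one zero in the spectrum, matching the 1 component.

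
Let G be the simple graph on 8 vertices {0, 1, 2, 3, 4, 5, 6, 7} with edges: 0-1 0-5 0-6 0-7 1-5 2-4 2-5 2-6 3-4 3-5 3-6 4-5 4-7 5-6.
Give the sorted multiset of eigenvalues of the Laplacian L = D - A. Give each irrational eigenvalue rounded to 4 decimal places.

[0, 1.6571, 1.7509, 3, 3.5293, 5.1464, 5.8136, 7.1028]

Each diagonal entry of L is the vertex degree and each off-diagonal entry is -1 where an edge is present, 0 otherwise; in the order [0, 1, 2, 3, 4, 5, 6, 7] the diagonal is [4, 2, 3, 3, 4, 6, 4, 2]. The multiplicity of 0 as a Laplacian eigenvalue equals the number of connected components. The single zero eigenvalue shows the graph is connected. There is one zero in the spectrum, matching the 1 component.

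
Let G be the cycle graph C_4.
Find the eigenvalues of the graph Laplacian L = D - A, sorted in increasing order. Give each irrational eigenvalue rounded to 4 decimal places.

The graph has 4 vertices and degree multiset [2, 2, 2, 2]; D is the diagonal matrix of degrees and L = D - A. L is symmetric positive semidefinite, so every eigenvalue is real and nonnegative. There is one zero in the spectrum, matching the 1 component.

[0, 2, 2, 4]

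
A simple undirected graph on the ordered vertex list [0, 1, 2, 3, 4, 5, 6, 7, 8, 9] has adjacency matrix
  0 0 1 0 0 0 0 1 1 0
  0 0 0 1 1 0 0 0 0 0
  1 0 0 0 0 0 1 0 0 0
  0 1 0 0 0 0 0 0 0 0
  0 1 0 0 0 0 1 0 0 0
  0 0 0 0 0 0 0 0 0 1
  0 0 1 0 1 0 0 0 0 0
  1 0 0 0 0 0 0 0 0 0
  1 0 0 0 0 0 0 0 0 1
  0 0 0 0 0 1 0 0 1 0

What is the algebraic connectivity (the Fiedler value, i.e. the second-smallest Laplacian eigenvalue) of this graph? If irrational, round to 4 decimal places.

Reading degrees in the order [0, 1, 2, 3, 4, 5, 6, 7, 8, 9] gives [3, 2, 2, 1, 2, 1, 2, 1, 2, 2]; set D = diag(3, 2, 2, 1, 2, 1, 2, 1, 2, 2) and form L = D - A. The smallest Laplacian eigenvalue is always 0. The next one, lambda_2 = 0.1172, measures how hard the graph is to disconnect: larger values mean better connectivity. The eigenvalues sum to 18, which equals trace(L) = 2|E|.

0.1172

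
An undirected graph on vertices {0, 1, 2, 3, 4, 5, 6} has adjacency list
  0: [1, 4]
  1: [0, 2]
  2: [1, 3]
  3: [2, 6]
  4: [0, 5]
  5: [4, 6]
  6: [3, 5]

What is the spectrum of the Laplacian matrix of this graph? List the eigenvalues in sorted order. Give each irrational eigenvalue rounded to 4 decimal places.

With the vertex order [0, 1, 2, 3, 4, 5, 6], the degrees are [2, 2, 2, 2, 2, 2, 2], giving D = diag(2, 2, 2, 2, 2, 2, 2) and L = D - A. The multiplicity of 0 as a Laplacian eigenvalue equals the number of connected components. The single zero eigenvalue shows the graph is connected. By the matrix-tree theorem the graph has (1/7) * product of the nonzero eigenvalues = 7 spanning trees.

[0, 0.7530, 0.7530, 2.4450, 2.4450, 3.8019, 3.8019]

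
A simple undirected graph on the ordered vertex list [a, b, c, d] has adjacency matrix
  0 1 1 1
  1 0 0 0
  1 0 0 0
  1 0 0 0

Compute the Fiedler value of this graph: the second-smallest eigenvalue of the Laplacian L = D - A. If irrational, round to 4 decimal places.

1

Each diagonal entry of L is the vertex degree and each off-diagonal entry is -1 where an edge is present, 0 otherwise; in the order [a, b, c, d] the diagonal is [3, 1, 1, 1]. Computing the eigenvalues of L and sorting gives [0, 1, 1, 4]. The Fiedler value lambda_2 = 1 is strictly positive, so the graph is connected. By the matrix-tree theorem the graph has (1/4) * product of the nonzero eigenvalues = 1 spanning tree. There is one zero in the spectrum, matching the 1 component.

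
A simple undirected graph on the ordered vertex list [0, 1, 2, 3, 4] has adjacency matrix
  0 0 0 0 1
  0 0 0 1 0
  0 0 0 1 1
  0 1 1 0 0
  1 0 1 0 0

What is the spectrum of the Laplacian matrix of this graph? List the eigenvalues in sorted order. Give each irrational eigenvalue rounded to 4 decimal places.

Each diagonal entry of L is the vertex degree and each off-diagonal entry is -1 where an edge is present, 0 otherwise; in the order [0, 1, 2, 3, 4] the diagonal is [1, 1, 2, 2, 2]. L is symmetric positive semidefinite, so every eigenvalue is real and nonnegative. The single zero eigenvalue shows the graph is connected.

[0, 0.3820, 1.3820, 2.6180, 3.6180]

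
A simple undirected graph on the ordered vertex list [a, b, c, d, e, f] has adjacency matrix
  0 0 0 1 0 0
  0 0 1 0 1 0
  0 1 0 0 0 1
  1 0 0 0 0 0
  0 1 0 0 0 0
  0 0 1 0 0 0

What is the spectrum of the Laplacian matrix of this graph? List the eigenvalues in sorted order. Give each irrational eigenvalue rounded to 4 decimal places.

[0, 0, 0.5858, 2, 2, 3.4142]

Each diagonal entry of L is the vertex degree and each off-diagonal entry is -1 where an edge is present, 0 otherwise; in the order [a, b, c, d, e, f] the diagonal is [1, 2, 2, 1, 1, 1]. L is symmetric positive semidefinite, so every eigenvalue is real and nonnegative. The 2 zero eigenvalues correspond to the 2 connected components. The largest eigenvalue, 3.4142, is at most the vertex count 6. The eigenvalues sum to 8, which equals trace(L) = 2|E|.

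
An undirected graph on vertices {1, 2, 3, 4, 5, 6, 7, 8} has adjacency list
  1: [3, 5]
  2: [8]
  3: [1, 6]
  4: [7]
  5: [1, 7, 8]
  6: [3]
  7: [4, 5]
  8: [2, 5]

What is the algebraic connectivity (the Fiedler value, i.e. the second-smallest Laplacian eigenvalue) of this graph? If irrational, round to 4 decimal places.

Reading degrees in the order [1, 2, 3, 4, 5, 6, 7, 8] gives [2, 1, 2, 1, 3, 1, 2, 2]; set D = diag(2, 1, 2, 1, 3, 1, 2, 2) and form L = D - A. The sorted Laplacian eigenvalues are [0, 0.2434, 0.3820, 1.1798, 2, 2.6180, 3.1386, 4.4383]; the algebraic connectivity is the second entry, 0.2434. By the matrix-tree theorem the graph has (1/8) * product of the nonzero eigenvalues = 1 spanning tree.

0.2434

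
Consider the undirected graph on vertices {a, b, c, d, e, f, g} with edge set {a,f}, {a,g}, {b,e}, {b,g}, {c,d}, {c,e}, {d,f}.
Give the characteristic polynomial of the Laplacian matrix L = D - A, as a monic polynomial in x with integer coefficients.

x^7 - 14x^6 + 77x^5 - 210x^4 + 294x^3 - 196x^2 + 49x

Each diagonal entry of L is the vertex degree and each off-diagonal entry is -1 where an edge is present, 0 otherwise; in the order [a, b, c, d, e, f, g] the diagonal is [2, 2, 2, 2, 2, 2, 2]. L has integer entries, so p(x) = det(xI - L) has integer coefficients. Expanding the determinant yields x^7 - 14x^6 + 77x^5 - 210x^4 + 294x^3 - 196x^2 + 49x. Since p(0) = det(-L) = 0, x divides p(x). The largest eigenvalue, 3.8019, is at most the vertex count 7. By the matrix-tree theorem the graph has (1/7) * product of the nonzero eigenvalues = 7 spanning trees.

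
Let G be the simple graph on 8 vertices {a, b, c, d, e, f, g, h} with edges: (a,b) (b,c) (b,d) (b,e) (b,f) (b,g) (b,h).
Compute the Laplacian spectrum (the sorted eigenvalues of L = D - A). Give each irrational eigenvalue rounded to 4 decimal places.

[0, 1, 1, 1, 1, 1, 1, 8]

With the vertex order [a, b, c, d, e, f, g, h], the degrees are [1, 7, 1, 1, 1, 1, 1, 1], giving D = diag(1, 7, 1, 1, 1, 1, 1, 1) and L = D - A. Since every row of L sums to 0, the all-ones vector is in the kernel and 0 is an eigenvalue. There is one zero in the spectrum, matching the 1 component. The eigenvalues sum to 14, which equals trace(L) = 2|E|.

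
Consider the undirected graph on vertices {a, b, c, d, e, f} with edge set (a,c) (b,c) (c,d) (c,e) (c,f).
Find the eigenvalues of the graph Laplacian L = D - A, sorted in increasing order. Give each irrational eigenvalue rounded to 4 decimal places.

[0, 1, 1, 1, 1, 6]

With the vertex order [a, b, c, d, e, f], the degrees are [1, 1, 5, 1, 1, 1], giving D = diag(1, 1, 5, 1, 1, 1) and L = D - A. The multiplicity of 0 as a Laplacian eigenvalue equals the number of connected components. The single zero eigenvalue shows the graph is connected. There is one zero in the spectrum, matching the 1 component.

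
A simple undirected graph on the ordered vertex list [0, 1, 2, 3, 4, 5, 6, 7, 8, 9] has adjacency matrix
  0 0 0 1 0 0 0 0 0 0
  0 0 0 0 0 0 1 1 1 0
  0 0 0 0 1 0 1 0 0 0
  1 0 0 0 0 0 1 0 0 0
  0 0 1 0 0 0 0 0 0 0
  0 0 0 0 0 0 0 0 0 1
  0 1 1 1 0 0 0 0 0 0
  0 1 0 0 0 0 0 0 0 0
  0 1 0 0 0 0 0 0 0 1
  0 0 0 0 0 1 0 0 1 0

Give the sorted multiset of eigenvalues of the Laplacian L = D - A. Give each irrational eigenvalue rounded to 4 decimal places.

Each diagonal entry of L is the vertex degree and each off-diagonal entry is -1 where an edge is present, 0 otherwise; in the order [0, 1, 2, 3, 4, 5, 6, 7, 8, 9] the diagonal is [1, 3, 2, 2, 1, 1, 3, 1, 2, 2]. Diagonalising L (or applying a numerical eigensolver to the 10x10 matrix) gives the spectrum above. The largest eigenvalue, 4.7505, is at most the vertex count 10. There is one zero in the spectrum, matching the 1 component.

[0, 0.1700, 0.3820, 0.5078, 1.3820, 1.6959, 2.6180, 2.8758, 3.6180, 4.7505]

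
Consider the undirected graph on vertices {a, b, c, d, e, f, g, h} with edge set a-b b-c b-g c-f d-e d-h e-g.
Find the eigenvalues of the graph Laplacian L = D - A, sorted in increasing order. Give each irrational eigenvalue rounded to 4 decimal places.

With the vertex order [a, b, c, d, e, f, g, h], the degrees are [1, 3, 2, 2, 2, 1, 2, 1], giving D = diag(1, 3, 2, 2, 2, 1, 2, 1) and L = D - A. The multiplicity of 0 as a Laplacian eigenvalue equals the number of connected components. The single zero eigenvalue shows the graph is connected. The eigenvalues sum to 14, which equals trace(L) = 2|E|. There is one zero in the spectrum, matching the 1 component.

[0, 0.1864, 0.5858, 1, 2, 2.4707, 3.4142, 4.3429]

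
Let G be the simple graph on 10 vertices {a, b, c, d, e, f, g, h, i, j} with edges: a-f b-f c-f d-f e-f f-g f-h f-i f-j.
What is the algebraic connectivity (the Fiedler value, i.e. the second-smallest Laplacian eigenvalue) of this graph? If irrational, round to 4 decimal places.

With the vertex order [a, b, c, d, e, f, g, h, i, j], the degrees are [1, 1, 1, 1, 1, 9, 1, 1, 1, 1], giving D = diag(1, 1, 1, 1, 1, 9, 1, 1, 1, 1) and L = D - A. The sorted Laplacian eigenvalues are [0, 1, 1, 1, 1, 1, 1, 1, 1, 10]; the algebraic connectivity is the second entry, 1. By the matrix-tree theorem the graph has (1/10) * product of the nonzero eigenvalues = 1 spanning tree. There is one zero in the spectrum, matching the 1 component.

1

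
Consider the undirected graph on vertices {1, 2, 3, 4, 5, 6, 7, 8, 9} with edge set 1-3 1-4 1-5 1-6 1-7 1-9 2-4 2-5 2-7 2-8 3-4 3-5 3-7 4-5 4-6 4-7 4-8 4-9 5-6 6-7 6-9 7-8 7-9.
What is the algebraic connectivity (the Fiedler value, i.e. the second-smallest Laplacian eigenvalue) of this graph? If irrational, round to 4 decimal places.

Reading degrees in the order [1, 2, 3, 4, 5, 6, 7, 8, 9] gives [6, 4, 4, 8, 5, 5, 7, 3, 4]; set D = diag(6, 4, 4, 8, 5, 5, 7, 3, 4) and form L = D - A. The sorted Laplacian eigenvalues are [0, 2.4242, 3.5117, 4.3005, 5.1769, 6.2834, 6.9733, 8.3300, 9]; the algebraic connectivity is the second entry, 2.4242. There is one zero in the spectrum, matching the 1 component. By the matrix-tree theorem the graph has (1/9) * product of the nonzero eigenvalues = 69176 spanning trees.

2.4242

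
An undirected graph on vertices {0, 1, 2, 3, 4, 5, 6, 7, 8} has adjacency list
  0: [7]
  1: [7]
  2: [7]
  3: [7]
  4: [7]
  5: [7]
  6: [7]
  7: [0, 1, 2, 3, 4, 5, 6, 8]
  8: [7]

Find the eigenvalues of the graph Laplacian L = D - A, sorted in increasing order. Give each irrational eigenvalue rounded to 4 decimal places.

[0, 1, 1, 1, 1, 1, 1, 1, 9]

Reading degrees in the order [0, 1, 2, 3, 4, 5, 6, 7, 8] gives [1, 1, 1, 1, 1, 1, 1, 8, 1]; set D = diag(1, 1, 1, 1, 1, 1, 1, 8, 1) and form L = D - A. Since every row of L sums to 0, the all-ones vector is in the kernel and 0 is an eigenvalue. There is one zero in the spectrum, matching the 1 component.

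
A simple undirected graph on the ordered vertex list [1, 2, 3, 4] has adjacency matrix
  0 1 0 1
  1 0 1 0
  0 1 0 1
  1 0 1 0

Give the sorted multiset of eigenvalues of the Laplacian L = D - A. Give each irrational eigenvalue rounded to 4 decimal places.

[0, 2, 2, 4]

Each diagonal entry of L is the vertex degree and each off-diagonal entry is -1 where an edge is present, 0 otherwise; in the order [1, 2, 3, 4] the diagonal is [2, 2, 2, 2]. Since every row of L sums to 0, the all-ones vector is in the kernel and 0 is an eigenvalue. The single zero eigenvalue shows the graph is connected. The largest eigenvalue, 4, is at most the vertex count 4. There is one zero in the spectrum, matching the 1 component.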